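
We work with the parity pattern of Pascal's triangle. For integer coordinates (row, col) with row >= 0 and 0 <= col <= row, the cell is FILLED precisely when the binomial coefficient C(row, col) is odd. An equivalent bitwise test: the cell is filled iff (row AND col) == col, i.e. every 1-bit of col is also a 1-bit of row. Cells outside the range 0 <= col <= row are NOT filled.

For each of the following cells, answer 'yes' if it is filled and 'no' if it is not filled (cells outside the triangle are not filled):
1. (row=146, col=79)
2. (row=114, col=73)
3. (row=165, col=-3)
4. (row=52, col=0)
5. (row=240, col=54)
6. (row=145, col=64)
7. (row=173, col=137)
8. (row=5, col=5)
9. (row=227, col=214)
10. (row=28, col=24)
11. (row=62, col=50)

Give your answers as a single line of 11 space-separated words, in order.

Answer: no no no yes no no yes yes no yes yes

Derivation:
(146,79): row=0b10010010, col=0b1001111, row AND col = 0b10 = 2; 2 != 79 -> empty
(114,73): row=0b1110010, col=0b1001001, row AND col = 0b1000000 = 64; 64 != 73 -> empty
(165,-3): col outside [0, 165] -> not filled
(52,0): row=0b110100, col=0b0, row AND col = 0b0 = 0; 0 == 0 -> filled
(240,54): row=0b11110000, col=0b110110, row AND col = 0b110000 = 48; 48 != 54 -> empty
(145,64): row=0b10010001, col=0b1000000, row AND col = 0b0 = 0; 0 != 64 -> empty
(173,137): row=0b10101101, col=0b10001001, row AND col = 0b10001001 = 137; 137 == 137 -> filled
(5,5): row=0b101, col=0b101, row AND col = 0b101 = 5; 5 == 5 -> filled
(227,214): row=0b11100011, col=0b11010110, row AND col = 0b11000010 = 194; 194 != 214 -> empty
(28,24): row=0b11100, col=0b11000, row AND col = 0b11000 = 24; 24 == 24 -> filled
(62,50): row=0b111110, col=0b110010, row AND col = 0b110010 = 50; 50 == 50 -> filled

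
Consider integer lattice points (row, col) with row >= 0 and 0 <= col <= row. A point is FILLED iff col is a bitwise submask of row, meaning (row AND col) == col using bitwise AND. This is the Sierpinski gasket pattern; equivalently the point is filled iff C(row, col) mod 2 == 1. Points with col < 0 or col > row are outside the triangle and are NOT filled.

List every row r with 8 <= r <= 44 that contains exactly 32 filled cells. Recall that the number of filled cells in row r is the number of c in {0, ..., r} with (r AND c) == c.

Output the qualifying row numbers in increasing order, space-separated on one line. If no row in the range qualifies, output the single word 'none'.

Row r has 2^popcount(r) filled cells, so we need popcount(r) = log2(32) = 5.
Scan r = 8..44 and keep those with exactly 5 one-bits:
r=8=1000 popcount=1 -> skip
r=9=1001 popcount=2 -> skip
r=10=1010 popcount=2 -> skip
r=11=1011 popcount=3 -> skip
r=12=1100 popcount=2 -> skip
r=13=1101 popcount=3 -> skip
r=14=1110 popcount=3 -> skip
r=15=1111 popcount=4 -> skip
r=16=10000 popcount=1 -> skip
r=17=10001 popcount=2 -> skip
r=18=10010 popcount=2 -> skip
r=19=10011 popcount=3 -> skip
r=20=10100 popcount=2 -> skip
r=21=10101 popcount=3 -> skip
r=22=10110 popcount=3 -> skip
r=23=10111 popcount=4 -> skip
r=24=11000 popcount=2 -> skip
r=25=11001 popcount=3 -> skip
r=26=11010 popcount=3 -> skip
r=27=11011 popcount=4 -> skip
r=28=11100 popcount=3 -> skip
r=29=11101 popcount=4 -> skip
r=30=11110 popcount=4 -> skip
r=31=11111 popcount=5 -> KEEP
r=32=100000 popcount=1 -> skip
r=33=100001 popcount=2 -> skip
r=34=100010 popcount=2 -> skip
r=35=100011 popcount=3 -> skip
r=36=100100 popcount=2 -> skip
r=37=100101 popcount=3 -> skip
r=38=100110 popcount=3 -> skip
r=39=100111 popcount=4 -> skip
r=40=101000 popcount=2 -> skip
r=41=101001 popcount=3 -> skip
r=42=101010 popcount=3 -> skip
r=43=101011 popcount=4 -> skip
r=44=101100 popcount=3 -> skip
Kept rows: 31

Answer: 31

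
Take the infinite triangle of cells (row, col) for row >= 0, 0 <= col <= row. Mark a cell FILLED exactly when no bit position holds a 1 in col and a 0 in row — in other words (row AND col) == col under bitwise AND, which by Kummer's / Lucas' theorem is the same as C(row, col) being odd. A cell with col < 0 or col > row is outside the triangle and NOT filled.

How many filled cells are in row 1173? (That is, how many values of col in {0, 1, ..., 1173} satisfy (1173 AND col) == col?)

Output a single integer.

Answer: 32

Derivation:
1173 in binary = 10010010101
popcount(1173) = number of 1-bits in 10010010101 = 5
A col c satisfies (1173 AND c) == c iff every set bit of c is also set in 1173; each of the 5 set bits of 1173 can independently be on or off in c.
count = 2^5 = 32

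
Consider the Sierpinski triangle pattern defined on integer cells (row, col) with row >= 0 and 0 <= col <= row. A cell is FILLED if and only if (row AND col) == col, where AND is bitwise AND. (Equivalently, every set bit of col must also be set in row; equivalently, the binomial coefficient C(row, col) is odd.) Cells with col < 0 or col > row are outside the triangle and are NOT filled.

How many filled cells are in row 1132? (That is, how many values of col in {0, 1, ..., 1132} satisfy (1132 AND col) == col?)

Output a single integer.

Answer: 32

Derivation:
1132 in binary = 10001101100
popcount(1132) = number of 1-bits in 10001101100 = 5
A col c satisfies (1132 AND c) == c iff every set bit of c is also set in 1132; each of the 5 set bits of 1132 can independently be on or off in c.
count = 2^5 = 32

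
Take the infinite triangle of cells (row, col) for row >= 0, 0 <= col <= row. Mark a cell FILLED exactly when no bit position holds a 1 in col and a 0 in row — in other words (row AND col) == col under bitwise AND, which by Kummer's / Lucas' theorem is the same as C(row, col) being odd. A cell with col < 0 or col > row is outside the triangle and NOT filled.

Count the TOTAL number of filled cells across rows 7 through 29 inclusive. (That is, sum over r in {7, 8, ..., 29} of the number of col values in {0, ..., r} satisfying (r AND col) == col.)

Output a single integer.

Answer: 176

Derivation:
r7=111 pc3: +8 =8
r8=1000 pc1: +2 =10
r9=1001 pc2: +4 =14
r10=1010 pc2: +4 =18
r11=1011 pc3: +8 =26
r12=1100 pc2: +4 =30
r13=1101 pc3: +8 =38
r14=1110 pc3: +8 =46
r15=1111 pc4: +16 =62
r16=10000 pc1: +2 =64
r17=10001 pc2: +4 =68
r18=10010 pc2: +4 =72
r19=10011 pc3: +8 =80
r20=10100 pc2: +4 =84
r21=10101 pc3: +8 =92
r22=10110 pc3: +8 =100
r23=10111 pc4: +16 =116
r24=11000 pc2: +4 =120
r25=11001 pc3: +8 =128
r26=11010 pc3: +8 =136
r27=11011 pc4: +16 =152
r28=11100 pc3: +8 =160
r29=11101 pc4: +16 =176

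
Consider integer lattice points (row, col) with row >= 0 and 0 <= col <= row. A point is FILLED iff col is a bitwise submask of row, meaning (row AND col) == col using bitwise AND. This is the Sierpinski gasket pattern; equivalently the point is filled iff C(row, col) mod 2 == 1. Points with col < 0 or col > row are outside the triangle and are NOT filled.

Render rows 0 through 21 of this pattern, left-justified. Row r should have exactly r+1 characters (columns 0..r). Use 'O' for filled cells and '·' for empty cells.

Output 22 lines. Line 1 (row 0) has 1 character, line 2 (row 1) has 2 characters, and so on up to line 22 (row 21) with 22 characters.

Answer: O
OO
O·O
OOOO
O···O
OO··OO
O·O·O·O
OOOOOOOO
O·······O
OO······OO
O·O·····O·O
OOOO····OOOO
O···O···O···O
OO··OO··OO··OO
O·O·O·O·O·O·O·O
OOOOOOOOOOOOOOOO
O···············O
OO··············OO
O·O·············O·O
OOOO············OOOO
O···O···········O···O
OO··OO··········OO··OO

Derivation:
r0=0: O
r1=1: OO
r2=10: O·O
r3=11: OOOO
r4=100: O···O
r5=101: OO··OO
r6=110: O·O·O·O
r7=111: OOOOOOOO
r8=1000: O·······O
r9=1001: OO······OO
r10=1010: O·O·····O·O
r11=1011: OOOO····OOOO
r12=1100: O···O···O···O
r13=1101: OO··OO··OO··OO
r14=1110: O·O·O·O·O·O·O·O
r15=1111: OOOOOOOOOOOOOOOO
r16=10000: O···············O
r17=10001: OO··············OO
r18=10010: O·O·············O·O
r19=10011: OOOO············OOOO
r20=10100: O···O···········O···O
r21=10101: OO··OO··········OO··OO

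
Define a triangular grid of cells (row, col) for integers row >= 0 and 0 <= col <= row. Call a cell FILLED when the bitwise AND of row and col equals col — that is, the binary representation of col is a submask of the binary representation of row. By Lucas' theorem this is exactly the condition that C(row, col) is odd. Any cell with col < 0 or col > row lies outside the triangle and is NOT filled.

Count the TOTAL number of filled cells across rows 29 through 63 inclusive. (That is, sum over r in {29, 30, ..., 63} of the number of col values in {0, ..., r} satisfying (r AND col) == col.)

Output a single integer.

r29=11101 pc4: +16 =16
r30=11110 pc4: +16 =32
r31=11111 pc5: +32 =64
r32=100000 pc1: +2 =66
r33=100001 pc2: +4 =70
r34=100010 pc2: +4 =74
r35=100011 pc3: +8 =82
r36=100100 pc2: +4 =86
r37=100101 pc3: +8 =94
r38=100110 pc3: +8 =102
r39=100111 pc4: +16 =118
r40=101000 pc2: +4 =122
r41=101001 pc3: +8 =130
r42=101010 pc3: +8 =138
r43=101011 pc4: +16 =154
r44=101100 pc3: +8 =162
r45=101101 pc4: +16 =178
r46=101110 pc4: +16 =194
r47=101111 pc5: +32 =226
r48=110000 pc2: +4 =230
r49=110001 pc3: +8 =238
r50=110010 pc3: +8 =246
r51=110011 pc4: +16 =262
r52=110100 pc3: +8 =270
r53=110101 pc4: +16 =286
r54=110110 pc4: +16 =302
r55=110111 pc5: +32 =334
r56=111000 pc3: +8 =342
r57=111001 pc4: +16 =358
r58=111010 pc4: +16 =374
r59=111011 pc5: +32 =406
r60=111100 pc4: +16 =422
r61=111101 pc5: +32 =454
r62=111110 pc5: +32 =486
r63=111111 pc6: +64 =550

Answer: 550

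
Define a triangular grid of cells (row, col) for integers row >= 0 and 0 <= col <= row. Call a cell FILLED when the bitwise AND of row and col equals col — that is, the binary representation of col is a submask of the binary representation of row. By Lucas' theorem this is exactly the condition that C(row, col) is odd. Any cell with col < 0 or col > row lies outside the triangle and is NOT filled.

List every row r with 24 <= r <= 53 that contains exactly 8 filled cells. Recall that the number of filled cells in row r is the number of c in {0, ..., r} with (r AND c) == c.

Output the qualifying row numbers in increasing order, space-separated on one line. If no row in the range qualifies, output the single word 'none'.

Answer: 25 26 28 35 37 38 41 42 44 49 50 52

Derivation:
Row r has 2^popcount(r) filled cells, so we need popcount(r) = log2(8) = 3.
Scan r = 24..53 and keep those with exactly 3 one-bits:
r=24=11000 popcount=2 -> skip
r=25=11001 popcount=3 -> KEEP
r=26=11010 popcount=3 -> KEEP
r=27=11011 popcount=4 -> skip
r=28=11100 popcount=3 -> KEEP
r=29=11101 popcount=4 -> skip
r=30=11110 popcount=4 -> skip
r=31=11111 popcount=5 -> skip
r=32=100000 popcount=1 -> skip
r=33=100001 popcount=2 -> skip
r=34=100010 popcount=2 -> skip
r=35=100011 popcount=3 -> KEEP
r=36=100100 popcount=2 -> skip
r=37=100101 popcount=3 -> KEEP
r=38=100110 popcount=3 -> KEEP
r=39=100111 popcount=4 -> skip
r=40=101000 popcount=2 -> skip
r=41=101001 popcount=3 -> KEEP
r=42=101010 popcount=3 -> KEEP
r=43=101011 popcount=4 -> skip
r=44=101100 popcount=3 -> KEEP
r=45=101101 popcount=4 -> skip
r=46=101110 popcount=4 -> skip
r=47=101111 popcount=5 -> skip
r=48=110000 popcount=2 -> skip
r=49=110001 popcount=3 -> KEEP
r=50=110010 popcount=3 -> KEEP
r=51=110011 popcount=4 -> skip
r=52=110100 popcount=3 -> KEEP
r=53=110101 popcount=4 -> skip
Kept rows: 25 26 28 35 37 38 41 42 44 49 50 52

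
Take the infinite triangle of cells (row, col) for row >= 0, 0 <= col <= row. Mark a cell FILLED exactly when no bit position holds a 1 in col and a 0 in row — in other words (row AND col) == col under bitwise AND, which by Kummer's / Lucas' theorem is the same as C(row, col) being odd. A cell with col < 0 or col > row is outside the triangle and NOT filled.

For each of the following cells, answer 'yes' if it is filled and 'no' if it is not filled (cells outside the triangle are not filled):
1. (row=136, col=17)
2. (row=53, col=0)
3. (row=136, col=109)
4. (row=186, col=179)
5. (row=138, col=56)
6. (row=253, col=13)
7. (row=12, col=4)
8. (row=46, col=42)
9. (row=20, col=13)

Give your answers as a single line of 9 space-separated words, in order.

Answer: no yes no no no yes yes yes no

Derivation:
(136,17): row=0b10001000, col=0b10001, row AND col = 0b0 = 0; 0 != 17 -> empty
(53,0): row=0b110101, col=0b0, row AND col = 0b0 = 0; 0 == 0 -> filled
(136,109): row=0b10001000, col=0b1101101, row AND col = 0b1000 = 8; 8 != 109 -> empty
(186,179): row=0b10111010, col=0b10110011, row AND col = 0b10110010 = 178; 178 != 179 -> empty
(138,56): row=0b10001010, col=0b111000, row AND col = 0b1000 = 8; 8 != 56 -> empty
(253,13): row=0b11111101, col=0b1101, row AND col = 0b1101 = 13; 13 == 13 -> filled
(12,4): row=0b1100, col=0b100, row AND col = 0b100 = 4; 4 == 4 -> filled
(46,42): row=0b101110, col=0b101010, row AND col = 0b101010 = 42; 42 == 42 -> filled
(20,13): row=0b10100, col=0b1101, row AND col = 0b100 = 4; 4 != 13 -> empty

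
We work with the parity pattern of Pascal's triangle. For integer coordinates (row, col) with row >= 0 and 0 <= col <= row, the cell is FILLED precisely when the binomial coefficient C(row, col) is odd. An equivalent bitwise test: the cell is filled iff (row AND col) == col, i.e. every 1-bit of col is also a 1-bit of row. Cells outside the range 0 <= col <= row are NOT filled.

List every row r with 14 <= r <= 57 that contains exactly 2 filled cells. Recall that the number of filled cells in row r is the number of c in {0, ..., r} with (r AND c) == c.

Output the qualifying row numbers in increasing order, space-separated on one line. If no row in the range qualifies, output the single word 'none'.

Answer: 16 32

Derivation:
Row r has 2^popcount(r) filled cells, so we need popcount(r) = log2(2) = 1.
Scan r = 14..57 and keep those with exactly 1 one-bits:
r=14=1110 popcount=3 -> skip
r=15=1111 popcount=4 -> skip
r=16=10000 popcount=1 -> KEEP
r=17=10001 popcount=2 -> skip
r=18=10010 popcount=2 -> skip
r=19=10011 popcount=3 -> skip
r=20=10100 popcount=2 -> skip
r=21=10101 popcount=3 -> skip
r=22=10110 popcount=3 -> skip
r=23=10111 popcount=4 -> skip
r=24=11000 popcount=2 -> skip
r=25=11001 popcount=3 -> skip
r=26=11010 popcount=3 -> skip
r=27=11011 popcount=4 -> skip
r=28=11100 popcount=3 -> skip
r=29=11101 popcount=4 -> skip
r=30=11110 popcount=4 -> skip
r=31=11111 popcount=5 -> skip
r=32=100000 popcount=1 -> KEEP
r=33=100001 popcount=2 -> skip
r=34=100010 popcount=2 -> skip
r=35=100011 popcount=3 -> skip
r=36=100100 popcount=2 -> skip
r=37=100101 popcount=3 -> skip
r=38=100110 popcount=3 -> skip
r=39=100111 popcount=4 -> skip
r=40=101000 popcount=2 -> skip
r=41=101001 popcount=3 -> skip
r=42=101010 popcount=3 -> skip
r=43=101011 popcount=4 -> skip
r=44=101100 popcount=3 -> skip
r=45=101101 popcount=4 -> skip
r=46=101110 popcount=4 -> skip
r=47=101111 popcount=5 -> skip
r=48=110000 popcount=2 -> skip
r=49=110001 popcount=3 -> skip
r=50=110010 popcount=3 -> skip
r=51=110011 popcount=4 -> skip
r=52=110100 popcount=3 -> skip
r=53=110101 popcount=4 -> skip
r=54=110110 popcount=4 -> skip
r=55=110111 popcount=5 -> skip
r=56=111000 popcount=3 -> skip
r=57=111001 popcount=4 -> skip
Kept rows: 16 32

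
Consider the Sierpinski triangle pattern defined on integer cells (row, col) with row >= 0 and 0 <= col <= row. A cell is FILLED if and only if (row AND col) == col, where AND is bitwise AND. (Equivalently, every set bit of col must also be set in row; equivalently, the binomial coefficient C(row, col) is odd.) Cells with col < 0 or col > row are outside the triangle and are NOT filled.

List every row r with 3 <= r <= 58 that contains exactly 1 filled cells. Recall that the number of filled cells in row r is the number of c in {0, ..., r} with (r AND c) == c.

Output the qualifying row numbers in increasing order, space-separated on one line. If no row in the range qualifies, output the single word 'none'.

Row r has 2^popcount(r) filled cells, so we need popcount(r) = log2(1) = 0.
Scan r = 3..58 and keep those with exactly 0 one-bits:
r=3=11 popcount=2 -> skip
r=4=100 popcount=1 -> skip
r=5=101 popcount=2 -> skip
r=6=110 popcount=2 -> skip
r=7=111 popcount=3 -> skip
r=8=1000 popcount=1 -> skip
r=9=1001 popcount=2 -> skip
r=10=1010 popcount=2 -> skip
r=11=1011 popcount=3 -> skip
r=12=1100 popcount=2 -> skip
r=13=1101 popcount=3 -> skip
r=14=1110 popcount=3 -> skip
r=15=1111 popcount=4 -> skip
r=16=10000 popcount=1 -> skip
r=17=10001 popcount=2 -> skip
r=18=10010 popcount=2 -> skip
r=19=10011 popcount=3 -> skip
r=20=10100 popcount=2 -> skip
r=21=10101 popcount=3 -> skip
r=22=10110 popcount=3 -> skip
r=23=10111 popcount=4 -> skip
r=24=11000 popcount=2 -> skip
r=25=11001 popcount=3 -> skip
r=26=11010 popcount=3 -> skip
r=27=11011 popcount=4 -> skip
r=28=11100 popcount=3 -> skip
r=29=11101 popcount=4 -> skip
r=30=11110 popcount=4 -> skip
r=31=11111 popcount=5 -> skip
r=32=100000 popcount=1 -> skip
r=33=100001 popcount=2 -> skip
r=34=100010 popcount=2 -> skip
r=35=100011 popcount=3 -> skip
r=36=100100 popcount=2 -> skip
r=37=100101 popcount=3 -> skip
r=38=100110 popcount=3 -> skip
r=39=100111 popcount=4 -> skip
r=40=101000 popcount=2 -> skip
r=41=101001 popcount=3 -> skip
r=42=101010 popcount=3 -> skip
r=43=101011 popcount=4 -> skip
r=44=101100 popcount=3 -> skip
r=45=101101 popcount=4 -> skip
r=46=101110 popcount=4 -> skip
r=47=101111 popcount=5 -> skip
r=48=110000 popcount=2 -> skip
r=49=110001 popcount=3 -> skip
r=50=110010 popcount=3 -> skip
r=51=110011 popcount=4 -> skip
r=52=110100 popcount=3 -> skip
r=53=110101 popcount=4 -> skip
r=54=110110 popcount=4 -> skip
r=55=110111 popcount=5 -> skip
r=56=111000 popcount=3 -> skip
r=57=111001 popcount=4 -> skip
r=58=111010 popcount=4 -> skip
Kept rows: none

Answer: none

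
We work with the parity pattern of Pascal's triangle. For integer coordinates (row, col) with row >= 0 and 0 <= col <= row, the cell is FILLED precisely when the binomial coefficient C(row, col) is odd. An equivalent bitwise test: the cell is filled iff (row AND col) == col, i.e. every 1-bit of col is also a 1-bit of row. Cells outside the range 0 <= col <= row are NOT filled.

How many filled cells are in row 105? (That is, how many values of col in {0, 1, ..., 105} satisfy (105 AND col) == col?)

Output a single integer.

105 in binary = 1101001
popcount(105) = number of 1-bits in 1101001 = 4
A col c satisfies (105 AND c) == c iff every set bit of c is also set in 105; each of the 4 set bits of 105 can independently be on or off in c.
count = 2^4 = 16

Answer: 16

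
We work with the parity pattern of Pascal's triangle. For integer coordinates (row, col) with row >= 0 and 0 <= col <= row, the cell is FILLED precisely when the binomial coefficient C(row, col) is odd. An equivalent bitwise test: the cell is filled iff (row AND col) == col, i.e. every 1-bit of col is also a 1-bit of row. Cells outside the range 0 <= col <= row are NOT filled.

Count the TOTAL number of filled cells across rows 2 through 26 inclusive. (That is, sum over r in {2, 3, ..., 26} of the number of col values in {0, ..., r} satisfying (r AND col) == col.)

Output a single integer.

r2=10 pc1: +2 =2
r3=11 pc2: +4 =6
r4=100 pc1: +2 =8
r5=101 pc2: +4 =12
r6=110 pc2: +4 =16
r7=111 pc3: +8 =24
r8=1000 pc1: +2 =26
r9=1001 pc2: +4 =30
r10=1010 pc2: +4 =34
r11=1011 pc3: +8 =42
r12=1100 pc2: +4 =46
r13=1101 pc3: +8 =54
r14=1110 pc3: +8 =62
r15=1111 pc4: +16 =78
r16=10000 pc1: +2 =80
r17=10001 pc2: +4 =84
r18=10010 pc2: +4 =88
r19=10011 pc3: +8 =96
r20=10100 pc2: +4 =100
r21=10101 pc3: +8 =108
r22=10110 pc3: +8 =116
r23=10111 pc4: +16 =132
r24=11000 pc2: +4 =136
r25=11001 pc3: +8 =144
r26=11010 pc3: +8 =152

Answer: 152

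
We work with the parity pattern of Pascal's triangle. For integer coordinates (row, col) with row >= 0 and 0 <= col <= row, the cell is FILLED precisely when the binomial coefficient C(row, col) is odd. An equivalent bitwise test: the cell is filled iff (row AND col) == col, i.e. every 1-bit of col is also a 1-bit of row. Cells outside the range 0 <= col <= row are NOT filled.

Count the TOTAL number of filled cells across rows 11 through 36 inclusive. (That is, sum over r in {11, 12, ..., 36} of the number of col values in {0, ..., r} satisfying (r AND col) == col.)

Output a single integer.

Answer: 228

Derivation:
r11=1011 pc3: +8 =8
r12=1100 pc2: +4 =12
r13=1101 pc3: +8 =20
r14=1110 pc3: +8 =28
r15=1111 pc4: +16 =44
r16=10000 pc1: +2 =46
r17=10001 pc2: +4 =50
r18=10010 pc2: +4 =54
r19=10011 pc3: +8 =62
r20=10100 pc2: +4 =66
r21=10101 pc3: +8 =74
r22=10110 pc3: +8 =82
r23=10111 pc4: +16 =98
r24=11000 pc2: +4 =102
r25=11001 pc3: +8 =110
r26=11010 pc3: +8 =118
r27=11011 pc4: +16 =134
r28=11100 pc3: +8 =142
r29=11101 pc4: +16 =158
r30=11110 pc4: +16 =174
r31=11111 pc5: +32 =206
r32=100000 pc1: +2 =208
r33=100001 pc2: +4 =212
r34=100010 pc2: +4 =216
r35=100011 pc3: +8 =224
r36=100100 pc2: +4 =228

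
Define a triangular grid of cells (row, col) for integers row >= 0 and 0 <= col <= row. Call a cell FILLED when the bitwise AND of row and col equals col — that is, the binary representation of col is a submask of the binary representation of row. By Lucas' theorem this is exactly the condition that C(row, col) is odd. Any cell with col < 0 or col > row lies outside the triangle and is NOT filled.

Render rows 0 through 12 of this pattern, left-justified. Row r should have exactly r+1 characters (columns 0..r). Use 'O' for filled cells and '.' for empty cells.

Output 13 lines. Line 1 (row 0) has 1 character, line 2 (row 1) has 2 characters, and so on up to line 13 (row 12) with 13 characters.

Answer: O
OO
O.O
OOOO
O...O
OO..OO
O.O.O.O
OOOOOOOO
O.......O
OO......OO
O.O.....O.O
OOOO....OOOO
O...O...O...O

Derivation:
r0=0: O
r1=1: OO
r2=10: O.O
r3=11: OOOO
r4=100: O...O
r5=101: OO..OO
r6=110: O.O.O.O
r7=111: OOOOOOOO
r8=1000: O.......O
r9=1001: OO......OO
r10=1010: O.O.....O.O
r11=1011: OOOO....OOOO
r12=1100: O...O...O...O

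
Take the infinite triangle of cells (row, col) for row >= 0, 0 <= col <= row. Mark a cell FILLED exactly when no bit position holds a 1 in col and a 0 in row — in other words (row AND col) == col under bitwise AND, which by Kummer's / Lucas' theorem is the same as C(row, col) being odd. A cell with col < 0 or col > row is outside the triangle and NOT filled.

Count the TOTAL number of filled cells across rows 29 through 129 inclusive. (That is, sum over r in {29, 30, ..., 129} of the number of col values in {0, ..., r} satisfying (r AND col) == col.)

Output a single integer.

Answer: 2014

Derivation:
r29=11101 pc4: +16 =16
r30=11110 pc4: +16 =32
r31=11111 pc5: +32 =64
r32=100000 pc1: +2 =66
r33=100001 pc2: +4 =70
r34=100010 pc2: +4 =74
r35=100011 pc3: +8 =82
r36=100100 pc2: +4 =86
r37=100101 pc3: +8 =94
r38=100110 pc3: +8 =102
r39=100111 pc4: +16 =118
r40=101000 pc2: +4 =122
r41=101001 pc3: +8 =130
r42=101010 pc3: +8 =138
r43=101011 pc4: +16 =154
r44=101100 pc3: +8 =162
r45=101101 pc4: +16 =178
r46=101110 pc4: +16 =194
r47=101111 pc5: +32 =226
r48=110000 pc2: +4 =230
r49=110001 pc3: +8 =238
r50=110010 pc3: +8 =246
r51=110011 pc4: +16 =262
r52=110100 pc3: +8 =270
r53=110101 pc4: +16 =286
r54=110110 pc4: +16 =302
r55=110111 pc5: +32 =334
r56=111000 pc3: +8 =342
r57=111001 pc4: +16 =358
r58=111010 pc4: +16 =374
r59=111011 pc5: +32 =406
r60=111100 pc4: +16 =422
r61=111101 pc5: +32 =454
r62=111110 pc5: +32 =486
r63=111111 pc6: +64 =550
r64=1000000 pc1: +2 =552
r65=1000001 pc2: +4 =556
r66=1000010 pc2: +4 =560
r67=1000011 pc3: +8 =568
r68=1000100 pc2: +4 =572
r69=1000101 pc3: +8 =580
r70=1000110 pc3: +8 =588
r71=1000111 pc4: +16 =604
r72=1001000 pc2: +4 =608
r73=1001001 pc3: +8 =616
r74=1001010 pc3: +8 =624
r75=1001011 pc4: +16 =640
r76=1001100 pc3: +8 =648
r77=1001101 pc4: +16 =664
r78=1001110 pc4: +16 =680
r79=1001111 pc5: +32 =712
r80=1010000 pc2: +4 =716
r81=1010001 pc3: +8 =724
r82=1010010 pc3: +8 =732
r83=1010011 pc4: +16 =748
r84=1010100 pc3: +8 =756
r85=1010101 pc4: +16 =772
r86=1010110 pc4: +16 =788
r87=1010111 pc5: +32 =820
r88=1011000 pc3: +8 =828
r89=1011001 pc4: +16 =844
r90=1011010 pc4: +16 =860
r91=1011011 pc5: +32 =892
r92=1011100 pc4: +16 =908
r93=1011101 pc5: +32 =940
r94=1011110 pc5: +32 =972
r95=1011111 pc6: +64 =1036
r96=1100000 pc2: +4 =1040
r97=1100001 pc3: +8 =1048
r98=1100010 pc3: +8 =1056
r99=1100011 pc4: +16 =1072
r100=1100100 pc3: +8 =1080
r101=1100101 pc4: +16 =1096
r102=1100110 pc4: +16 =1112
r103=1100111 pc5: +32 =1144
r104=1101000 pc3: +8 =1152
r105=1101001 pc4: +16 =1168
r106=1101010 pc4: +16 =1184
r107=1101011 pc5: +32 =1216
r108=1101100 pc4: +16 =1232
r109=1101101 pc5: +32 =1264
r110=1101110 pc5: +32 =1296
r111=1101111 pc6: +64 =1360
r112=1110000 pc3: +8 =1368
r113=1110001 pc4: +16 =1384
r114=1110010 pc4: +16 =1400
r115=1110011 pc5: +32 =1432
r116=1110100 pc4: +16 =1448
r117=1110101 pc5: +32 =1480
r118=1110110 pc5: +32 =1512
r119=1110111 pc6: +64 =1576
r120=1111000 pc4: +16 =1592
r121=1111001 pc5: +32 =1624
r122=1111010 pc5: +32 =1656
r123=1111011 pc6: +64 =1720
r124=1111100 pc5: +32 =1752
r125=1111101 pc6: +64 =1816
r126=1111110 pc6: +64 =1880
r127=1111111 pc7: +128 =2008
r128=10000000 pc1: +2 =2010
r129=10000001 pc2: +4 =2014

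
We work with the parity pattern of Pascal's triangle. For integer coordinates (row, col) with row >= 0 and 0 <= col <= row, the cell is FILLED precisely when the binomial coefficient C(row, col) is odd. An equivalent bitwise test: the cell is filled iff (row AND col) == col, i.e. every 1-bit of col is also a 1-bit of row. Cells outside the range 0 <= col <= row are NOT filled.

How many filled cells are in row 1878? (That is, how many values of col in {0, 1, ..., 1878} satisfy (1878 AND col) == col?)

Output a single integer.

Answer: 128

Derivation:
1878 in binary = 11101010110
popcount(1878) = number of 1-bits in 11101010110 = 7
A col c satisfies (1878 AND c) == c iff every set bit of c is also set in 1878; each of the 7 set bits of 1878 can independently be on or off in c.
count = 2^7 = 128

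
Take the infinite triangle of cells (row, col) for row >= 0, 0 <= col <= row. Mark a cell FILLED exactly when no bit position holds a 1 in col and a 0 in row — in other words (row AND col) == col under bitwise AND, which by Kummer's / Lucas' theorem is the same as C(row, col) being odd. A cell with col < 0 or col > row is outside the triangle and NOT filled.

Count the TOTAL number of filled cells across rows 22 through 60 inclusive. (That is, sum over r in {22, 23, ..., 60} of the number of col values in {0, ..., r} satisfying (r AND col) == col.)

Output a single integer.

Answer: 490

Derivation:
r22=10110 pc3: +8 =8
r23=10111 pc4: +16 =24
r24=11000 pc2: +4 =28
r25=11001 pc3: +8 =36
r26=11010 pc3: +8 =44
r27=11011 pc4: +16 =60
r28=11100 pc3: +8 =68
r29=11101 pc4: +16 =84
r30=11110 pc4: +16 =100
r31=11111 pc5: +32 =132
r32=100000 pc1: +2 =134
r33=100001 pc2: +4 =138
r34=100010 pc2: +4 =142
r35=100011 pc3: +8 =150
r36=100100 pc2: +4 =154
r37=100101 pc3: +8 =162
r38=100110 pc3: +8 =170
r39=100111 pc4: +16 =186
r40=101000 pc2: +4 =190
r41=101001 pc3: +8 =198
r42=101010 pc3: +8 =206
r43=101011 pc4: +16 =222
r44=101100 pc3: +8 =230
r45=101101 pc4: +16 =246
r46=101110 pc4: +16 =262
r47=101111 pc5: +32 =294
r48=110000 pc2: +4 =298
r49=110001 pc3: +8 =306
r50=110010 pc3: +8 =314
r51=110011 pc4: +16 =330
r52=110100 pc3: +8 =338
r53=110101 pc4: +16 =354
r54=110110 pc4: +16 =370
r55=110111 pc5: +32 =402
r56=111000 pc3: +8 =410
r57=111001 pc4: +16 =426
r58=111010 pc4: +16 =442
r59=111011 pc5: +32 =474
r60=111100 pc4: +16 =490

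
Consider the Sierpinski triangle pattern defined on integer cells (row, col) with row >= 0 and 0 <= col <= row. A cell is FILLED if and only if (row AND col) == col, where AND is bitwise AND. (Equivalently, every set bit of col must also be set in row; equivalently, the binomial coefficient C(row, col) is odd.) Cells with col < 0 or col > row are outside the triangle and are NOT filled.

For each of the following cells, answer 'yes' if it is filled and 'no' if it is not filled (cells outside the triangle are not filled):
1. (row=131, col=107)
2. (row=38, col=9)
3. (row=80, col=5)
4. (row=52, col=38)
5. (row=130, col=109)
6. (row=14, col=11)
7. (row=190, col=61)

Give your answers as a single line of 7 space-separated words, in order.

(131,107): row=0b10000011, col=0b1101011, row AND col = 0b11 = 3; 3 != 107 -> empty
(38,9): row=0b100110, col=0b1001, row AND col = 0b0 = 0; 0 != 9 -> empty
(80,5): row=0b1010000, col=0b101, row AND col = 0b0 = 0; 0 != 5 -> empty
(52,38): row=0b110100, col=0b100110, row AND col = 0b100100 = 36; 36 != 38 -> empty
(130,109): row=0b10000010, col=0b1101101, row AND col = 0b0 = 0; 0 != 109 -> empty
(14,11): row=0b1110, col=0b1011, row AND col = 0b1010 = 10; 10 != 11 -> empty
(190,61): row=0b10111110, col=0b111101, row AND col = 0b111100 = 60; 60 != 61 -> empty

Answer: no no no no no no no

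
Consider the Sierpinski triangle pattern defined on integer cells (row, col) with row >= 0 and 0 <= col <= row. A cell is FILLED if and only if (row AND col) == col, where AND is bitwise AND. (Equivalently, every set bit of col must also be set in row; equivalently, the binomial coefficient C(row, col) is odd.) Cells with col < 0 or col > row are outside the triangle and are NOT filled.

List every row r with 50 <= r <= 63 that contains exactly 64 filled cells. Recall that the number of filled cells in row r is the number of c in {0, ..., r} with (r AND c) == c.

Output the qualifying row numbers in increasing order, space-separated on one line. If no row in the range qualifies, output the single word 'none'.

Answer: 63

Derivation:
Row r has 2^popcount(r) filled cells, so we need popcount(r) = log2(64) = 6.
Scan r = 50..63 and keep those with exactly 6 one-bits:
r=50=110010 popcount=3 -> skip
r=51=110011 popcount=4 -> skip
r=52=110100 popcount=3 -> skip
r=53=110101 popcount=4 -> skip
r=54=110110 popcount=4 -> skip
r=55=110111 popcount=5 -> skip
r=56=111000 popcount=3 -> skip
r=57=111001 popcount=4 -> skip
r=58=111010 popcount=4 -> skip
r=59=111011 popcount=5 -> skip
r=60=111100 popcount=4 -> skip
r=61=111101 popcount=5 -> skip
r=62=111110 popcount=5 -> skip
r=63=111111 popcount=6 -> KEEP
Kept rows: 63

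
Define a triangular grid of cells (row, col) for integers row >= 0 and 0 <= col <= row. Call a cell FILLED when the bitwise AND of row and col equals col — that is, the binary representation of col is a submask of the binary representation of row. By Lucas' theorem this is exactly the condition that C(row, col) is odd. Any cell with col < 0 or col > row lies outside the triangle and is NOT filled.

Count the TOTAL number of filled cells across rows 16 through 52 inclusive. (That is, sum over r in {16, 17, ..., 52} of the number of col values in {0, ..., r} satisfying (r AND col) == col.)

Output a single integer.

Answer: 368

Derivation:
r16=10000 pc1: +2 =2
r17=10001 pc2: +4 =6
r18=10010 pc2: +4 =10
r19=10011 pc3: +8 =18
r20=10100 pc2: +4 =22
r21=10101 pc3: +8 =30
r22=10110 pc3: +8 =38
r23=10111 pc4: +16 =54
r24=11000 pc2: +4 =58
r25=11001 pc3: +8 =66
r26=11010 pc3: +8 =74
r27=11011 pc4: +16 =90
r28=11100 pc3: +8 =98
r29=11101 pc4: +16 =114
r30=11110 pc4: +16 =130
r31=11111 pc5: +32 =162
r32=100000 pc1: +2 =164
r33=100001 pc2: +4 =168
r34=100010 pc2: +4 =172
r35=100011 pc3: +8 =180
r36=100100 pc2: +4 =184
r37=100101 pc3: +8 =192
r38=100110 pc3: +8 =200
r39=100111 pc4: +16 =216
r40=101000 pc2: +4 =220
r41=101001 pc3: +8 =228
r42=101010 pc3: +8 =236
r43=101011 pc4: +16 =252
r44=101100 pc3: +8 =260
r45=101101 pc4: +16 =276
r46=101110 pc4: +16 =292
r47=101111 pc5: +32 =324
r48=110000 pc2: +4 =328
r49=110001 pc3: +8 =336
r50=110010 pc3: +8 =344
r51=110011 pc4: +16 =360
r52=110100 pc3: +8 =368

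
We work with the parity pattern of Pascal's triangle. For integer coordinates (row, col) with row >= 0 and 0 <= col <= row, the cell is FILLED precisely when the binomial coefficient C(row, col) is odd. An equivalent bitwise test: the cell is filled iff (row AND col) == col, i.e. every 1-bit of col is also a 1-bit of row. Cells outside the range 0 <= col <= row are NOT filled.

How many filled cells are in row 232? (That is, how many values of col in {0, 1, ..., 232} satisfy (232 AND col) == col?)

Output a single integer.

232 in binary = 11101000
popcount(232) = number of 1-bits in 11101000 = 4
A col c satisfies (232 AND c) == c iff every set bit of c is also set in 232; each of the 4 set bits of 232 can independently be on or off in c.
count = 2^4 = 16

Answer: 16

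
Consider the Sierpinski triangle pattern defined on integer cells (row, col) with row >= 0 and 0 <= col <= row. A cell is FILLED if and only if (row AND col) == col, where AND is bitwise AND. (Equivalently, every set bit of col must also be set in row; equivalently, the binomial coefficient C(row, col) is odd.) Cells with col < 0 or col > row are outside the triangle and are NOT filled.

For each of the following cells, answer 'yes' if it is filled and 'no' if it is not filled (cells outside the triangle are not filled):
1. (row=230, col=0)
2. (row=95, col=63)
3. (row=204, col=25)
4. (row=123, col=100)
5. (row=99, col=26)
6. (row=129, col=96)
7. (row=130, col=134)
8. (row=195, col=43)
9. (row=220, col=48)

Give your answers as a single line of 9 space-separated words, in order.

(230,0): row=0b11100110, col=0b0, row AND col = 0b0 = 0; 0 == 0 -> filled
(95,63): row=0b1011111, col=0b111111, row AND col = 0b11111 = 31; 31 != 63 -> empty
(204,25): row=0b11001100, col=0b11001, row AND col = 0b1000 = 8; 8 != 25 -> empty
(123,100): row=0b1111011, col=0b1100100, row AND col = 0b1100000 = 96; 96 != 100 -> empty
(99,26): row=0b1100011, col=0b11010, row AND col = 0b10 = 2; 2 != 26 -> empty
(129,96): row=0b10000001, col=0b1100000, row AND col = 0b0 = 0; 0 != 96 -> empty
(130,134): col outside [0, 130] -> not filled
(195,43): row=0b11000011, col=0b101011, row AND col = 0b11 = 3; 3 != 43 -> empty
(220,48): row=0b11011100, col=0b110000, row AND col = 0b10000 = 16; 16 != 48 -> empty

Answer: yes no no no no no no no no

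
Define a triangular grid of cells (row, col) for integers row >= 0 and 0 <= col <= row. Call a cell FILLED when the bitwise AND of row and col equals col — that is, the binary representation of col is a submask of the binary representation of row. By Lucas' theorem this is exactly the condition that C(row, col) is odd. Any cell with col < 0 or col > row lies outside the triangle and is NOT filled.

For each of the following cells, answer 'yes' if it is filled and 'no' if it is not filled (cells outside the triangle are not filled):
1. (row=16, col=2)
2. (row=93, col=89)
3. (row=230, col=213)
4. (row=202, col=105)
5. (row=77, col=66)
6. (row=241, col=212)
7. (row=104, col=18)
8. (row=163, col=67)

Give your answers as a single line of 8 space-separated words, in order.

Answer: no yes no no no no no no

Derivation:
(16,2): row=0b10000, col=0b10, row AND col = 0b0 = 0; 0 != 2 -> empty
(93,89): row=0b1011101, col=0b1011001, row AND col = 0b1011001 = 89; 89 == 89 -> filled
(230,213): row=0b11100110, col=0b11010101, row AND col = 0b11000100 = 196; 196 != 213 -> empty
(202,105): row=0b11001010, col=0b1101001, row AND col = 0b1001000 = 72; 72 != 105 -> empty
(77,66): row=0b1001101, col=0b1000010, row AND col = 0b1000000 = 64; 64 != 66 -> empty
(241,212): row=0b11110001, col=0b11010100, row AND col = 0b11010000 = 208; 208 != 212 -> empty
(104,18): row=0b1101000, col=0b10010, row AND col = 0b0 = 0; 0 != 18 -> empty
(163,67): row=0b10100011, col=0b1000011, row AND col = 0b11 = 3; 3 != 67 -> empty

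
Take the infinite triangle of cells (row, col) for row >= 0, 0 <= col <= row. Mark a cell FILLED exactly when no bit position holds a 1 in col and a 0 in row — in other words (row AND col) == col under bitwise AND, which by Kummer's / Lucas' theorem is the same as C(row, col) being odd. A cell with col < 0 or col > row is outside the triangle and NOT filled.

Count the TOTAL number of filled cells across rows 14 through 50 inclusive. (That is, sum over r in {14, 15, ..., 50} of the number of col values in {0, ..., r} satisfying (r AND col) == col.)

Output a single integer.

r14=1110 pc3: +8 =8
r15=1111 pc4: +16 =24
r16=10000 pc1: +2 =26
r17=10001 pc2: +4 =30
r18=10010 pc2: +4 =34
r19=10011 pc3: +8 =42
r20=10100 pc2: +4 =46
r21=10101 pc3: +8 =54
r22=10110 pc3: +8 =62
r23=10111 pc4: +16 =78
r24=11000 pc2: +4 =82
r25=11001 pc3: +8 =90
r26=11010 pc3: +8 =98
r27=11011 pc4: +16 =114
r28=11100 pc3: +8 =122
r29=11101 pc4: +16 =138
r30=11110 pc4: +16 =154
r31=11111 pc5: +32 =186
r32=100000 pc1: +2 =188
r33=100001 pc2: +4 =192
r34=100010 pc2: +4 =196
r35=100011 pc3: +8 =204
r36=100100 pc2: +4 =208
r37=100101 pc3: +8 =216
r38=100110 pc3: +8 =224
r39=100111 pc4: +16 =240
r40=101000 pc2: +4 =244
r41=101001 pc3: +8 =252
r42=101010 pc3: +8 =260
r43=101011 pc4: +16 =276
r44=101100 pc3: +8 =284
r45=101101 pc4: +16 =300
r46=101110 pc4: +16 =316
r47=101111 pc5: +32 =348
r48=110000 pc2: +4 =352
r49=110001 pc3: +8 =360
r50=110010 pc3: +8 =368

Answer: 368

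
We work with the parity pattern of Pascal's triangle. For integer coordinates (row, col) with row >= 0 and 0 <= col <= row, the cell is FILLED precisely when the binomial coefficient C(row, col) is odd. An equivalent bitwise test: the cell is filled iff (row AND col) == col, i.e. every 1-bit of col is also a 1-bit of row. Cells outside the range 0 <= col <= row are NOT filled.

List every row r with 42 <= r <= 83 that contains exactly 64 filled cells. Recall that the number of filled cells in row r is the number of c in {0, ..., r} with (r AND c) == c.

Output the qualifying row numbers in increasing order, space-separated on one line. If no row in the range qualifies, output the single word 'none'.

Answer: 63

Derivation:
Row r has 2^popcount(r) filled cells, so we need popcount(r) = log2(64) = 6.
Scan r = 42..83 and keep those with exactly 6 one-bits:
r=42=101010 popcount=3 -> skip
r=43=101011 popcount=4 -> skip
r=44=101100 popcount=3 -> skip
r=45=101101 popcount=4 -> skip
r=46=101110 popcount=4 -> skip
r=47=101111 popcount=5 -> skip
r=48=110000 popcount=2 -> skip
r=49=110001 popcount=3 -> skip
r=50=110010 popcount=3 -> skip
r=51=110011 popcount=4 -> skip
r=52=110100 popcount=3 -> skip
r=53=110101 popcount=4 -> skip
r=54=110110 popcount=4 -> skip
r=55=110111 popcount=5 -> skip
r=56=111000 popcount=3 -> skip
r=57=111001 popcount=4 -> skip
r=58=111010 popcount=4 -> skip
r=59=111011 popcount=5 -> skip
r=60=111100 popcount=4 -> skip
r=61=111101 popcount=5 -> skip
r=62=111110 popcount=5 -> skip
r=63=111111 popcount=6 -> KEEP
r=64=1000000 popcount=1 -> skip
r=65=1000001 popcount=2 -> skip
r=66=1000010 popcount=2 -> skip
r=67=1000011 popcount=3 -> skip
r=68=1000100 popcount=2 -> skip
r=69=1000101 popcount=3 -> skip
r=70=1000110 popcount=3 -> skip
r=71=1000111 popcount=4 -> skip
r=72=1001000 popcount=2 -> skip
r=73=1001001 popcount=3 -> skip
r=74=1001010 popcount=3 -> skip
r=75=1001011 popcount=4 -> skip
r=76=1001100 popcount=3 -> skip
r=77=1001101 popcount=4 -> skip
r=78=1001110 popcount=4 -> skip
r=79=1001111 popcount=5 -> skip
r=80=1010000 popcount=2 -> skip
r=81=1010001 popcount=3 -> skip
r=82=1010010 popcount=3 -> skip
r=83=1010011 popcount=4 -> skip
Kept rows: 63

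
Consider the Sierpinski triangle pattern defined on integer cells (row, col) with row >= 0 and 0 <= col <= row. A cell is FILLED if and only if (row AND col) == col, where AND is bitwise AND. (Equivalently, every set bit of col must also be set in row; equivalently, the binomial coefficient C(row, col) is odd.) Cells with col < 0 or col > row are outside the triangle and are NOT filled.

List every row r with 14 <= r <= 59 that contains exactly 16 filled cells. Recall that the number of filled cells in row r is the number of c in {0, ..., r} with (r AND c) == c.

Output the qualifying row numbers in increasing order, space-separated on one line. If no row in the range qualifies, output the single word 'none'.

Answer: 15 23 27 29 30 39 43 45 46 51 53 54 57 58

Derivation:
Row r has 2^popcount(r) filled cells, so we need popcount(r) = log2(16) = 4.
Scan r = 14..59 and keep those with exactly 4 one-bits:
r=14=1110 popcount=3 -> skip
r=15=1111 popcount=4 -> KEEP
r=16=10000 popcount=1 -> skip
r=17=10001 popcount=2 -> skip
r=18=10010 popcount=2 -> skip
r=19=10011 popcount=3 -> skip
r=20=10100 popcount=2 -> skip
r=21=10101 popcount=3 -> skip
r=22=10110 popcount=3 -> skip
r=23=10111 popcount=4 -> KEEP
r=24=11000 popcount=2 -> skip
r=25=11001 popcount=3 -> skip
r=26=11010 popcount=3 -> skip
r=27=11011 popcount=4 -> KEEP
r=28=11100 popcount=3 -> skip
r=29=11101 popcount=4 -> KEEP
r=30=11110 popcount=4 -> KEEP
r=31=11111 popcount=5 -> skip
r=32=100000 popcount=1 -> skip
r=33=100001 popcount=2 -> skip
r=34=100010 popcount=2 -> skip
r=35=100011 popcount=3 -> skip
r=36=100100 popcount=2 -> skip
r=37=100101 popcount=3 -> skip
r=38=100110 popcount=3 -> skip
r=39=100111 popcount=4 -> KEEP
r=40=101000 popcount=2 -> skip
r=41=101001 popcount=3 -> skip
r=42=101010 popcount=3 -> skip
r=43=101011 popcount=4 -> KEEP
r=44=101100 popcount=3 -> skip
r=45=101101 popcount=4 -> KEEP
r=46=101110 popcount=4 -> KEEP
r=47=101111 popcount=5 -> skip
r=48=110000 popcount=2 -> skip
r=49=110001 popcount=3 -> skip
r=50=110010 popcount=3 -> skip
r=51=110011 popcount=4 -> KEEP
r=52=110100 popcount=3 -> skip
r=53=110101 popcount=4 -> KEEP
r=54=110110 popcount=4 -> KEEP
r=55=110111 popcount=5 -> skip
r=56=111000 popcount=3 -> skip
r=57=111001 popcount=4 -> KEEP
r=58=111010 popcount=4 -> KEEP
r=59=111011 popcount=5 -> skip
Kept rows: 15 23 27 29 30 39 43 45 46 51 53 54 57 58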